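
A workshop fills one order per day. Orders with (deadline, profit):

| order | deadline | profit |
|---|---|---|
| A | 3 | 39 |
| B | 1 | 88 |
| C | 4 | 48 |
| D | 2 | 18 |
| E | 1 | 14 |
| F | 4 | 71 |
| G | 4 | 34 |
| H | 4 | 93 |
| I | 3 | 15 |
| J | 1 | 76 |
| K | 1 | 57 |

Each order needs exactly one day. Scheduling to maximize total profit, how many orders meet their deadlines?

4

By profit: H(d4,93), B(d1,88), J(d1,76), F(d4,71), K(d1,57), C(d4,48), A(d3,39), G(d4,34), D(d2,18), I(d3,15), E(d1,14)
H→slot 4; B→slot 1; J skipped; F→slot 3; K skipped; C→slot 2; A skipped; G skipped; D skipped; I skipped; E skipped.
4 of 11 scheduled.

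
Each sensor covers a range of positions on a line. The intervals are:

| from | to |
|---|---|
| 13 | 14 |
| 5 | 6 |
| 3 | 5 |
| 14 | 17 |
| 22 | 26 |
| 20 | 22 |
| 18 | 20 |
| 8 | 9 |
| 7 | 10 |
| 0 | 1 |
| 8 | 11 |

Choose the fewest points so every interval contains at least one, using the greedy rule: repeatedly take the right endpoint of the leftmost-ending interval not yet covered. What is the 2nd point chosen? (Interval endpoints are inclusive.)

5

Sorted: [0,1] [3,5] [5,6] [8,9] [7,10] [8,11] [13,14] [14,17] [18,20] [20,22] [22,26]
{[0,1]} hit by 1; {[3,5],[5,6]} hit by 5; {[8,9],[7,10],[8,11]} hit by 9; {[13,14],[14,17]} hit by 14; {[18,20],[20,22]} hit by 20; {[22,26]} hit by 26.
Points: 1, 5, 9, 14, 20, 26 (6 total).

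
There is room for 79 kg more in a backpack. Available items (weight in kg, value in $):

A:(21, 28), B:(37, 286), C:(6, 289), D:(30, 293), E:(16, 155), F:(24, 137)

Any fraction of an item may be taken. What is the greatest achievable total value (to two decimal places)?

945.70

Sort by value per unit weight and fill in that order.
Ratios (sorted): C 48.17, D 9.77, E 9.69, B 7.73, F 5.71, A 1.33
take C (6 @ 289); take D (30 @ 293); take E (16 @ 155); take 27/37 of B → 208.70. Capacity used 79/79.
Total value = 945.70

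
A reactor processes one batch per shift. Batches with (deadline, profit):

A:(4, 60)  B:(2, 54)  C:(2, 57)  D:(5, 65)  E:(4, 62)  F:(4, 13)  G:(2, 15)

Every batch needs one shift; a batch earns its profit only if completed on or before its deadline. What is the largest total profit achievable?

Sort by profit descending; place each in the latest free slot ≤ its deadline.
By profit: D(d5,65), E(d4,62), A(d4,60), C(d2,57), B(d2,54), G(d2,15), F(d4,13)
D→slot 5; E→slot 4; A→slot 3; C→slot 2; B→slot 1; G skipped; F skipped.
Profit = 54 + 57 + 60 + 62 + 65 = 298

298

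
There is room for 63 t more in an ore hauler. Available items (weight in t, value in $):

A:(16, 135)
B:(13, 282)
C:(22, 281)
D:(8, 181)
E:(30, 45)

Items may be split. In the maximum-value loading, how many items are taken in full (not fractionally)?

Order: D (181/8=22.62) > B (282/13=21.69) > C (281/22=12.77) > A (135/16=8.44) > E (45/30=1.50)
Fill: take D (8 @ 181) → take B (13 @ 282) → take C (22 @ 281) → take A (16 @ 135) → take 4/30 of E → 6.00; 63/63 used.
4 item(s) taken whole; one partial (take 4/30 of E).

4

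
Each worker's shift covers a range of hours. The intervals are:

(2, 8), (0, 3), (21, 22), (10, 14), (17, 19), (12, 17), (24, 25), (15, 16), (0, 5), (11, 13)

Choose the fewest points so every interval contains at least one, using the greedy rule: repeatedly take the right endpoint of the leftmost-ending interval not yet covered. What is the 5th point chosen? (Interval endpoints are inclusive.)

Sort by right endpoint; whenever an interval is uncovered, place a point at its right end.
By right end: [0,3]  [0,5]  [2,8]  [11,13]  [10,14]  [15,16]  [12,17]  [17,19]  [21,22]  [24,25]
[0,3] uncovered → point at 3; [11,13] uncovered → point at 13; [15,16] uncovered → point at 16; [17,19] uncovered → point at 19; [21,22] uncovered → point at 22; [24,25] uncovered → point at 25.
Points: 3, 13, 16, 19, 22, 25 (6 total).

22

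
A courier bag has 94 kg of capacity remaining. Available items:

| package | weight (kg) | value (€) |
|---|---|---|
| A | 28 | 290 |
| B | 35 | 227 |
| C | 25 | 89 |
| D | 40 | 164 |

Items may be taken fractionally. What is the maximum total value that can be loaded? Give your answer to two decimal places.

Sort by value per unit weight and fill in that order.
Ratios (sorted): A 10.36, B 6.49, D 4.10, C 3.56
take A (28 @ 290); take B (35 @ 227); take 31/40 of D → 127.10. Capacity used 94/94.
Total value = 644.10

644.10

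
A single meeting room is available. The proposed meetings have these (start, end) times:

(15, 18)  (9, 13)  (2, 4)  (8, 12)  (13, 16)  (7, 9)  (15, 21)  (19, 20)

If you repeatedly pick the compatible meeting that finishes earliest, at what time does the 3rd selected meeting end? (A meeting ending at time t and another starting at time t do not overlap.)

13

Sort by end time and greedily take each interval whose start is ≥ the last chosen end.
By end time: (2,4), (7,9), (8,12), (9,13), (13,16), (15,18), (19,20), (15,21).
Pick (2,4); next start ≥ 4 → (7,9); next start ≥ 9 → (9,13); next start ≥ 13 → (13,16); next start ≥ 16 → (19,20).
Selected: (2,4) (7,9) (9,13) (13,16) (19,20)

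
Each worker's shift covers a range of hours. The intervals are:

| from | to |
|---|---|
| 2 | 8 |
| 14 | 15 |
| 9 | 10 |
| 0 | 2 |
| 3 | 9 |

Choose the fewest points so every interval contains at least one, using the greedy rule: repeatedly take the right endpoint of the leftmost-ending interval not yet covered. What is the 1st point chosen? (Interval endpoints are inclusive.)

By right end: [0,2]  [2,8]  [3,9]  [9,10]  [14,15]
[0,2] uncovered → point at 2; [3,9] uncovered → point at 9; [14,15] uncovered → point at 15.
Points: 2, 9, 15 (3 total).

2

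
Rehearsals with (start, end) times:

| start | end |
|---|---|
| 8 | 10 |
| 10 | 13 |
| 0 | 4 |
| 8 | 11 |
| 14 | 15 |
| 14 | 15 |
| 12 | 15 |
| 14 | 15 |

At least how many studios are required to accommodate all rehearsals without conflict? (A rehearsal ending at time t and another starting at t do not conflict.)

starts: [0, 8, 8, 10, 12, 14, 14, 14]
ends:   [4, 10, 11, 13, 15, 15, 15, 15]
s0→1 e4→0 s8→1 s8→2 e10→1 s10→2 e11→1 s12→2 e13→1 s14→2 s14→3 s14→4  — peak 4.

4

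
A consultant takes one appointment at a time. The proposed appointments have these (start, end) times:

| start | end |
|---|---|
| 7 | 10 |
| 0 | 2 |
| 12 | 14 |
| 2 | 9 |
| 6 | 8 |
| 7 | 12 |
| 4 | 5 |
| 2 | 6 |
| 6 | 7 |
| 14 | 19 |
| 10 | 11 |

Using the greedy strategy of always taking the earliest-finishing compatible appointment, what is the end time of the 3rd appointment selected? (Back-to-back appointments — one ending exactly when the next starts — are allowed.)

7

Greedy by earliest finish: after sorting by end time, pick each interval compatible with the last pick.
By end time: (0,2), (4,5), (2,6), (6,7), (6,8), (2,9), (7,10), (10,11), (7,12), (12,14), (14,19).
Pick (0,2); next start ≥ 2 → (4,5); next start ≥ 5 → (6,7); next start ≥ 7 → (7,10); next start ≥ 10 → (10,11); next start ≥ 11 → (12,14); next start ≥ 14 → (14,19).
Selected: (0,2) (4,5) (6,7) (7,10) (10,11) (12,14) (14,19)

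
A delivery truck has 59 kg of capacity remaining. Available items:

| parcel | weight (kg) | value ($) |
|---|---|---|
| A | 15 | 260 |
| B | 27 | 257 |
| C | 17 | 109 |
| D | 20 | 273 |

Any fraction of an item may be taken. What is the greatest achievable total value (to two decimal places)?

Sort by value per unit weight and fill in that order.
Ratios (sorted): A 17.33, D 13.65, B 9.52, C 6.41
take A (15 @ 260); take D (20 @ 273); take 24/27 of B → 228.44. Capacity used 59/59.
Total value = 761.44

761.44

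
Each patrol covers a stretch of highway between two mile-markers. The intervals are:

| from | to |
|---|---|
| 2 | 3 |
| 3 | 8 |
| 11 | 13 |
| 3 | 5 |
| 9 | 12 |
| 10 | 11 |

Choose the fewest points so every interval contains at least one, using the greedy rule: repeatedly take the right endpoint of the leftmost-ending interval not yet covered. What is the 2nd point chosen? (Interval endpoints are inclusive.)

Sort by right endpoint; whenever an interval is uncovered, place a point at its right end.
Sorted: [2,3] [3,5] [3,8] [10,11] [9,12] [11,13]
{[2,3],[3,5],[3,8]} hit by 3; {[10,11],[9,12],[11,13]} hit by 11.
Points: 3, 11 (2 total).

11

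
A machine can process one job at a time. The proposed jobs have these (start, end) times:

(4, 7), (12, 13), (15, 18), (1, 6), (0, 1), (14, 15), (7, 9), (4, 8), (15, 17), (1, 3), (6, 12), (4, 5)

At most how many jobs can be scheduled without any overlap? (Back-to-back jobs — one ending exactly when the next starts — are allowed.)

7

By end time: (0,1), (1,3), (4,5), (1,6), (4,7), (4,8), (7,9), (6,12), (12,13), (14,15), (15,17), (15,18).
Pick (0,1); next start ≥ 1 → (1,3); next start ≥ 3 → (4,5); next start ≥ 5 → (7,9); next start ≥ 9 → (12,13); next start ≥ 13 → (14,15); next start ≥ 15 → (15,17).
Selected 7 jobs.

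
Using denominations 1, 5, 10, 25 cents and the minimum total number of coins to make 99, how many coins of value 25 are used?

3

Use the largest denomination that fits, subtract, and repeat.
99 = 3×25 + 2×10 + 4×1
Count of 25: 3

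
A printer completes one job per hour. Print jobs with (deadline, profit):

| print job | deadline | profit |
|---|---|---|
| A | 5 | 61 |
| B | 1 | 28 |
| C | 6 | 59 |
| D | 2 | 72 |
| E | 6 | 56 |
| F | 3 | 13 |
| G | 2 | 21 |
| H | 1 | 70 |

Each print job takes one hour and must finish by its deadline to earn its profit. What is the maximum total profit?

Profit order: D=72 H=70 A=61 C=59 E=56 B=28 G=21 F=13
Assign: D→slot 2, H→slot 1, A→slot 5, C→slot 6, E→slot 4, B skipped, G skipped, F→slot 3.
Slots: [1:H] [2:D] [3:F] [4:E] [5:A] [6:C]
Profit = 70 + 72 + 13 + 56 + 61 + 59 = 331

331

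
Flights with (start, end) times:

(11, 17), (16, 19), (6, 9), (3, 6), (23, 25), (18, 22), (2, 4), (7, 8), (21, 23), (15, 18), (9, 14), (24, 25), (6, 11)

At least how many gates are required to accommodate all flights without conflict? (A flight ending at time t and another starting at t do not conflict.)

starts: [2, 3, 6, 6, 7, 9, 11, 15, 16, 18, 21, 23, 24]
ends:   [4, 6, 8, 9, 11, 14, 17, 18, 19, 22, 23, 25, 25]
s2→1 s3→2 e4→1 e6→0 s6→1 s6→2 s7→3  — peak 3.

3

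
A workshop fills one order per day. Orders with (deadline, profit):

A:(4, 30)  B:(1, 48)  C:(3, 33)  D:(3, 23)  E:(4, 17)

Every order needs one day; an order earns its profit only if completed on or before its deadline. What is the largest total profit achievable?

134

Sort by profit descending; place each in the latest free slot ≤ its deadline.
By profit: B(d1,48), C(d3,33), A(d4,30), D(d3,23), E(d4,17)
B→slot 1; C→slot 3; A→slot 4; D→slot 2; E skipped.
Profit = 48 + 23 + 33 + 30 = 134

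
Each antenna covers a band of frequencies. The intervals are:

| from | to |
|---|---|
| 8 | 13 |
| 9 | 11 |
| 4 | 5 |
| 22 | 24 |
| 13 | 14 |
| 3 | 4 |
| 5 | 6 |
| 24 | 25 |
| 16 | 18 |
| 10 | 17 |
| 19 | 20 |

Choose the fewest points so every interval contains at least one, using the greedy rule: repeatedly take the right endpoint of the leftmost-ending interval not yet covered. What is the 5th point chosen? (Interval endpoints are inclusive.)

Process intervals by earliest right end; each time one isn't hit yet, stab at its right endpoint.
By right end: [3,4]  [4,5]  [5,6]  [9,11]  [8,13]  [13,14]  [10,17]  [16,18]  [19,20]  [22,24]  [24,25]
[3,4] uncovered → point at 4; [5,6] uncovered → point at 6; [9,11] uncovered → point at 11; [13,14] uncovered → point at 14; [16,18] uncovered → point at 18; [19,20] uncovered → point at 20; [22,24] uncovered → point at 24.
Points: 4, 6, 11, 14, 18, 20, 24 (7 total).

18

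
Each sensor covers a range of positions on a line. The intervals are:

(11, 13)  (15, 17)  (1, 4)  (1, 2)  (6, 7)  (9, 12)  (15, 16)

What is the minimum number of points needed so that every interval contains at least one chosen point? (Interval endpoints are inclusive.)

Sort by right endpoint; whenever an interval is uncovered, place a point at its right end.
By right end: [1,2]  [1,4]  [6,7]  [9,12]  [11,13]  [15,16]  [15,17]
[1,2] uncovered → point at 2; [6,7] uncovered → point at 7; [9,12] uncovered → point at 12; [15,16] uncovered → point at 16.
Points: 2, 7, 12, 16 (4 total).

4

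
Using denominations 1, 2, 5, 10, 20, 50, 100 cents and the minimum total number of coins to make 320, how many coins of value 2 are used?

0

320 = 3×100 + 1×20
Count of 2: 0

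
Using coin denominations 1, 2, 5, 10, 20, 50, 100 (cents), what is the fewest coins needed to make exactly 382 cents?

7

Greedy: take as many of the largest coin as possible, then repeat with the remainder.
382 − 3×100→82 − 1×50→32 − 1×20→12 − 1×10→2 − 1×2→0
Total coins = 3 + 1 + 1 + 1 + 1 = 7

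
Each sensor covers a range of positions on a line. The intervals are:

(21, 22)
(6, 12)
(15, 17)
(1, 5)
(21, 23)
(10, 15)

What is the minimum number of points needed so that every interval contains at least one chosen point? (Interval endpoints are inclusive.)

Sort by right endpoint; whenever an interval is uncovered, place a point at its right end.
By right end: [1,5]  [6,12]  [10,15]  [15,17]  [21,22]  [21,23]
[1,5] uncovered → point at 5; [6,12] uncovered → point at 12; [15,17] uncovered → point at 17; [21,22] uncovered → point at 22.
Points: 5, 12, 17, 22 (4 total).

4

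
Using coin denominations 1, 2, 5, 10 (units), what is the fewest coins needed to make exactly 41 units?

Greedy: take as many of the largest coin as possible, then repeat with the remainder.
41 = 4×10 + 1×1
Total coins = 4 + 1 = 5

5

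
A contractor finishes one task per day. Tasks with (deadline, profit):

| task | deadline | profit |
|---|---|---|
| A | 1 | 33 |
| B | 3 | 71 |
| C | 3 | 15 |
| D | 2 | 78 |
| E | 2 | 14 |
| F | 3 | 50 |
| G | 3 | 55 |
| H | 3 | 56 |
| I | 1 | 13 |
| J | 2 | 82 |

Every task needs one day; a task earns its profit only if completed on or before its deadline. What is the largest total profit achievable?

Profit order: J=82 D=78 B=71 H=56 G=55 F=50 A=33 C=15 E=14 I=13
Assign: J→slot 2, D→slot 1, B→slot 3, H skipped, G skipped, F skipped, A skipped, C skipped, E skipped, I skipped.
Slots: [1:D] [2:J] [3:B]
Profit = 78 + 82 + 71 = 231

231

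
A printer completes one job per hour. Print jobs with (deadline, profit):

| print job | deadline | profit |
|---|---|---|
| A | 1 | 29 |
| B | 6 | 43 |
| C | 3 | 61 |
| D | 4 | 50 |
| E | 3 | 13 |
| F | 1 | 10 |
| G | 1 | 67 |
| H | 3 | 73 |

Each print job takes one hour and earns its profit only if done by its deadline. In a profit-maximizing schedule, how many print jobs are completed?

5

Take jobs in profit order; each goes to the latest open slot no later than its deadline.
Profit order: H=73 G=67 C=61 D=50 B=43 A=29 E=13 F=10
Assign: H→slot 3, G→slot 1, C→slot 2, D→slot 4, B→slot 6, A skipped, E skipped, F skipped.
Slots: [1:G] [2:C] [3:H] [4:D] [6:B]
5 of 8 scheduled.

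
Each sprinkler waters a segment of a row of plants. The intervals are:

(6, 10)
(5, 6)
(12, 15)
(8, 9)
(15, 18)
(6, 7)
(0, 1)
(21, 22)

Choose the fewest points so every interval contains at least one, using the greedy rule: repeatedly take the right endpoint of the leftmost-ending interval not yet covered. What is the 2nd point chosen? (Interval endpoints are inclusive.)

6

Process intervals by earliest right end; each time one isn't hit yet, stab at its right endpoint.
By right end: [0,1]  [5,6]  [6,7]  [8,9]  [6,10]  [12,15]  [15,18]  [21,22]
[0,1] uncovered → point at 1; [5,6] uncovered → point at 6; [8,9] uncovered → point at 9; [12,15] uncovered → point at 15; [21,22] uncovered → point at 22.
Points: 1, 6, 9, 15, 22 (5 total).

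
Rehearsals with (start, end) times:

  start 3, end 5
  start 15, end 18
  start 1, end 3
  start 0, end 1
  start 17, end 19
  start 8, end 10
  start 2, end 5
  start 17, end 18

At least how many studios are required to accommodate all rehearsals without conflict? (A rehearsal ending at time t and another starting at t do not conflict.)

3

The answer is the maximum number of intervals overlapping at any instant.
starts: [0, 1, 2, 3, 8, 15, 17, 17]
ends:   [1, 3, 5, 5, 10, 18, 18, 19]
s0→1 e1→0 s1→1 s2→2 e3→1 s3→2 e5→1 e5→0 s8→1 e10→0 s15→1 s17→2 s17→3  — peak 3.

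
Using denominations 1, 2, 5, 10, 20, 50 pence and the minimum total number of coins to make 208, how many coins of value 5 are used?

Use the largest denomination that fits, subtract, and repeat.
208 − 4×50→8 − 1×5→3 − 1×2→1 − 1×1→0
Count of 5: 1

1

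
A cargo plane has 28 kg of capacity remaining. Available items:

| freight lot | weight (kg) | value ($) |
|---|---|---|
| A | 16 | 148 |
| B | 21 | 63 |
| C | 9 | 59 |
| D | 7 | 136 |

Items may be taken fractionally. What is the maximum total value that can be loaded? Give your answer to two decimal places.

316.78

Ratios (sorted): D 19.43, A 9.25, C 6.56, B 3.00
take D (7 @ 136); take A (16 @ 148); take 5/9 of C → 32.78. Capacity used 28/28.
Total value = 316.78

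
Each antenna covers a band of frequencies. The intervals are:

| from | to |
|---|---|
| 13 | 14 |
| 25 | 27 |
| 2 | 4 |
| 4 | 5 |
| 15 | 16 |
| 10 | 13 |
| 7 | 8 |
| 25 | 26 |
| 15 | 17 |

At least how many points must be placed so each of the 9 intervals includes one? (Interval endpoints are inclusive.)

Sort by right endpoint; whenever an interval is uncovered, place a point at its right end.
By right end: [2,4]  [4,5]  [7,8]  [10,13]  [13,14]  [15,16]  [15,17]  [25,26]  [25,27]
[2,4] uncovered → point at 4; [7,8] uncovered → point at 8; [10,13] uncovered → point at 13; [15,16] uncovered → point at 16; [25,26] uncovered → point at 26.
Points: 4, 8, 13, 16, 26 (5 total).

5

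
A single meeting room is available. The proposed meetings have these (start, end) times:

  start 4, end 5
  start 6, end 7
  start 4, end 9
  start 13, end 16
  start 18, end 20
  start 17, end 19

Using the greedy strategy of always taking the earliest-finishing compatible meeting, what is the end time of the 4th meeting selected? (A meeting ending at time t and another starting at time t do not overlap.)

19

Greedy by earliest finish: after sorting by end time, pick each interval compatible with the last pick.
By end time: (4,5), (6,7), (4,9), (13,16), (17,19), (18,20).
Pick (4,5); next start ≥ 5 → (6,7); next start ≥ 7 → (13,16); next start ≥ 16 → (17,19).
Selected: (4,5) (6,7) (13,16) (17,19)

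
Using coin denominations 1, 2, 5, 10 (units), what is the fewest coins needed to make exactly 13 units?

13 − 1×10→3 − 1×2→1 − 1×1→0
Total coins = 1 + 1 + 1 = 3

3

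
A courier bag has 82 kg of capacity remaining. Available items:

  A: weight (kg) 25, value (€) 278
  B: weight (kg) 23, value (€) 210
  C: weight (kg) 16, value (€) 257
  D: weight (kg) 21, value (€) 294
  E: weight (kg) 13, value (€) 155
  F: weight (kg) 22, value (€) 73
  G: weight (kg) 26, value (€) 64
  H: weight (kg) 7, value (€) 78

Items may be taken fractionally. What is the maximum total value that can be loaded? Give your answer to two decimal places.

1062.00

Sort by value per unit weight and fill in that order.
Order: C (257/16=16.06) > D (294/21=14.00) > E (155/13=11.92) > H (78/7=11.14) > A (278/25=11.12) > B (210/23=9.13) > F (73/22=3.32) > G (64/26=2.46)
Fill: take C (16 @ 257) → take D (21 @ 294) → take E (13 @ 155) → take H (7 @ 78) → take A (25 @ 278); 82/82 used.
Total value = 1062.00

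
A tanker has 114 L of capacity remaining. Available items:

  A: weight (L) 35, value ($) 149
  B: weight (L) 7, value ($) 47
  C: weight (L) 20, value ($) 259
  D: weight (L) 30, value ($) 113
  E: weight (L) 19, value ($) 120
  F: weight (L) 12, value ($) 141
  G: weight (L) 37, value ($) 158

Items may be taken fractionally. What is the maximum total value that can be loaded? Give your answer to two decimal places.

805.89

Greedy by value/weight ratio, highest first.
Ratios (sorted): C 12.95, F 11.75, B 6.71, E 6.32, G 4.27, A 4.26, D 3.77
take C (20 @ 259); take F (12 @ 141); take B (7 @ 47); take E (19 @ 120); take G (37 @ 158); take 19/35 of A → 80.89. Capacity used 114/114.
Total value = 805.89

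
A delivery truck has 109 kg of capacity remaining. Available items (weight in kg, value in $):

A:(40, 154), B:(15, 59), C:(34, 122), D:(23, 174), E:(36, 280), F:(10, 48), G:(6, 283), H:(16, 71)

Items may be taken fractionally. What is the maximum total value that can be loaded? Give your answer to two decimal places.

Ratios (sorted): G 47.17, E 7.78, D 7.57, F 4.80, H 4.44, B 3.93, A 3.85, C 3.59
take G (6 @ 283); take E (36 @ 280); take D (23 @ 174); take F (10 @ 48); take H (16 @ 71); take B (15 @ 59); take 3/40 of A → 11.55. Capacity used 109/109.
Total value = 926.55

926.55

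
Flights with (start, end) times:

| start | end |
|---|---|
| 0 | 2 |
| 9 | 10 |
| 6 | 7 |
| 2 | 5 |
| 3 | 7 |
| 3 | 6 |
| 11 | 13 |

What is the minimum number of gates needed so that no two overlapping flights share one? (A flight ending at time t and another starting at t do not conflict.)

Count concurrent intervals with a sweep; the peak is the room count.
Events (time:±→running): 0:+→1 2:-→0 2:+→1 3:+→2 3:+→3 … peak 3.

3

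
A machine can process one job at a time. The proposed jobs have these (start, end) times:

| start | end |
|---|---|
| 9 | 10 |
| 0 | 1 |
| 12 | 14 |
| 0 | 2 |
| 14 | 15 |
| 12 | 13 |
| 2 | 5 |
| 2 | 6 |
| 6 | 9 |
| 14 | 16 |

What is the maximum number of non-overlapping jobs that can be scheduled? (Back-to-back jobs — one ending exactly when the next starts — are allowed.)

Sort by end time and greedily take each interval whose start is ≥ the last chosen end.
Sorted by end: (0,1)  (0,2)  (2,5)  (2,6)  (6,9)  (9,10)  (12,13)  (12,14)  (14,15)  (14,16)
take (0,1); take (2,5); skip (2,6); take (6,9); take (9,10); take (12,13); skip (12,14); take (14,15); skip (14,16).
Selected 6 jobs.

6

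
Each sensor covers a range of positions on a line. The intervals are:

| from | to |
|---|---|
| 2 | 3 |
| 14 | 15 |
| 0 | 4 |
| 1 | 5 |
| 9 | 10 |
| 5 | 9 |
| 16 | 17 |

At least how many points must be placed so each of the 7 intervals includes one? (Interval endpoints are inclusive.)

Process intervals by earliest right end; each time one isn't hit yet, stab at its right endpoint.
By right end: [2,3]  [0,4]  [1,5]  [5,9]  [9,10]  [14,15]  [16,17]
[2,3] uncovered → point at 3; [5,9] uncovered → point at 9; [14,15] uncovered → point at 15; [16,17] uncovered → point at 17.
Points: 3, 9, 15, 17 (4 total).

4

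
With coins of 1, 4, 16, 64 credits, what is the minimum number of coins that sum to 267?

9

267 − 4×64→11 − 2×4→3 − 3×1→0
Total coins = 4 + 2 + 3 = 9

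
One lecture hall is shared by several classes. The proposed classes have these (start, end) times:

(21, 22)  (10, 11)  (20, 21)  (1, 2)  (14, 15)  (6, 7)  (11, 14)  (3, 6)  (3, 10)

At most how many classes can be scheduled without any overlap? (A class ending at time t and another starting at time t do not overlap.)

8

Greedy by earliest finish: after sorting by end time, pick each interval compatible with the last pick.
By end time: (1,2), (3,6), (6,7), (3,10), (10,11), (11,14), (14,15), (20,21), (21,22).
Pick (1,2); next start ≥ 2 → (3,6); next start ≥ 6 → (6,7); next start ≥ 7 → (10,11); next start ≥ 11 → (11,14); next start ≥ 14 → (14,15); next start ≥ 15 → (20,21); next start ≥ 21 → (21,22).
Selected 8 classes.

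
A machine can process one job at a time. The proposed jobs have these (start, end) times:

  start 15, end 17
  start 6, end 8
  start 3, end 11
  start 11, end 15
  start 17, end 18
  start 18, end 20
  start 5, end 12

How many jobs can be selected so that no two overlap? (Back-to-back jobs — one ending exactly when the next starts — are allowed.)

Sort by end time and greedily take each interval whose start is ≥ the last chosen end.
Sorted by end: (6,8)  (3,11)  (5,12)  (11,15)  (15,17)  (17,18)  (18,20)
take (6,8); skip (5,12); take (11,15); take (15,17); take (17,18); take (18,20).
Selected 5 jobs.

5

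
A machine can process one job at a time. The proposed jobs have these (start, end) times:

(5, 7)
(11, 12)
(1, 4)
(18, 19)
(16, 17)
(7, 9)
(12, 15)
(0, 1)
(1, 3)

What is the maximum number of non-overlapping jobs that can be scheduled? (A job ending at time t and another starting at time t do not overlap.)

8

Greedy by earliest finish: after sorting by end time, pick each interval compatible with the last pick.
By end time: (0,1), (1,3), (1,4), (5,7), (7,9), (11,12), (12,15), (16,17), (18,19).
Pick (0,1); next start ≥ 1 → (1,3); next start ≥ 3 → (5,7); next start ≥ 7 → (7,9); next start ≥ 9 → (11,12); next start ≥ 12 → (12,15); next start ≥ 15 → (16,17); next start ≥ 17 → (18,19).
Selected 8 jobs.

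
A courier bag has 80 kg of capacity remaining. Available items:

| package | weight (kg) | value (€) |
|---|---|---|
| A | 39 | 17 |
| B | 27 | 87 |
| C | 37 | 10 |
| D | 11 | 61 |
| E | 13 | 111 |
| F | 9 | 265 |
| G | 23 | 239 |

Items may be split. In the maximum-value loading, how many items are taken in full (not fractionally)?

4

Sort by value per unit weight and fill in that order.
Order: F (265/9=29.44) > G (239/23=10.39) > E (111/13=8.54) > D (61/11=5.55) > B (87/27=3.22) > A (17/39=0.44) > C (10/37=0.27)
Fill: take F (9 @ 265) → take G (23 @ 239) → take E (13 @ 111) → take D (11 @ 61) → take 24/27 of B → 77.33; 80/80 used.
4 item(s) taken whole; one partial (take 24/27 of B).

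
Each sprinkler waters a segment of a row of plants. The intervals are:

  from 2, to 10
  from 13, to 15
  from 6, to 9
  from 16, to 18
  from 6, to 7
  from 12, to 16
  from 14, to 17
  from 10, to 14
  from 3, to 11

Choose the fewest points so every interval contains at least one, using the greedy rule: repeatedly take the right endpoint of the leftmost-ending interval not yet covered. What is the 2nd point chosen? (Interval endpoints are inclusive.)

14

By right end: [6,7]  [6,9]  [2,10]  [3,11]  [10,14]  [13,15]  [12,16]  [14,17]  [16,18]
[6,7] uncovered → point at 7; [10,14] uncovered → point at 14; [16,18] uncovered → point at 18.
Points: 7, 14, 18 (3 total).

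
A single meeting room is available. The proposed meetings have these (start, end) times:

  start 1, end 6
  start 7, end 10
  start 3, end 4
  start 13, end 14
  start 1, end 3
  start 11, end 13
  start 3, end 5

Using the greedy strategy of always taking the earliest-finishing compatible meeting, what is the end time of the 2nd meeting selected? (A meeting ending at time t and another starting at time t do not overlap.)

Sort by end time and greedily take each interval whose start is ≥ the last chosen end.
Sorted by end: (1,3)  (3,4)  (3,5)  (1,6)  (7,10)  (11,13)  (13,14)
take (1,3); take (3,4); skip (3,5); take (7,10); take (11,13); take (13,14).
Selected: (1,3) (3,4) (7,10) (11,13) (13,14)

4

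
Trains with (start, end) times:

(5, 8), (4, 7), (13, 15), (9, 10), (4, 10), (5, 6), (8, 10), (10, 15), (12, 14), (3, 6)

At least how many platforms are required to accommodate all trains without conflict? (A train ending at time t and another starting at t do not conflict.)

The answer is the maximum number of intervals overlapping at any instant.
Events (time:±→running): 3:+→1 4:+→2 4:+→3 5:+→4 5:+→5 … peak 5.

5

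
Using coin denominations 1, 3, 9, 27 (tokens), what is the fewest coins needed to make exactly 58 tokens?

4

58 = 2×27 + 1×3 + 1×1
Total coins = 2 + 1 + 1 = 4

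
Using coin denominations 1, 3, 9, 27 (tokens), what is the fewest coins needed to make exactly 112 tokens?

112 − 4×27→4 − 1×3→1 − 1×1→0
Total coins = 4 + 1 + 1 = 6

6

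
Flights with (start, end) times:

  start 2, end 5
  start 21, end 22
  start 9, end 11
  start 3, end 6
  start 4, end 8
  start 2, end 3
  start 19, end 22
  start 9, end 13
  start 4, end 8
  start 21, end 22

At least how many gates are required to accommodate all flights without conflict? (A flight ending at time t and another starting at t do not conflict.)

4

Count concurrent intervals with a sweep; the peak is the room count.
starts: [2, 2, 3, 4, 4, 9, 9, 19, 21, 21]
ends:   [3, 5, 6, 8, 8, 11, 13, 22, 22, 22]
s2→1 s2→2 e3→1 s3→2 s4→3 s4→4  — peak 4.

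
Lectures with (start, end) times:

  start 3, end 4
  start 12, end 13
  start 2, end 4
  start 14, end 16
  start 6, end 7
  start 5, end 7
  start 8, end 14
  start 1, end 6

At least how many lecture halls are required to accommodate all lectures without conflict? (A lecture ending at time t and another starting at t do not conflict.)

3

The answer is the maximum number of intervals overlapping at any instant.
Events (time:±→running): 1:+→1 2:+→2 3:+→3 … peak 3.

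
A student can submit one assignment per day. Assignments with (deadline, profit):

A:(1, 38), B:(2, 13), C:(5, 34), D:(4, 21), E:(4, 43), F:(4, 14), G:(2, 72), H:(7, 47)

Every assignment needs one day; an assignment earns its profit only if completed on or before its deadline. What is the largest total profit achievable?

Profit order: G=72 H=47 E=43 A=38 C=34 D=21 F=14 B=13
Assign: G→slot 2, H→slot 7, E→slot 4, A→slot 1, C→slot 5, D→slot 3, F skipped, B skipped.
Slots: [1:A] [2:G] [3:D] [4:E] [5:C] [7:H]
Profit = 38 + 72 + 21 + 43 + 34 + 47 = 255

255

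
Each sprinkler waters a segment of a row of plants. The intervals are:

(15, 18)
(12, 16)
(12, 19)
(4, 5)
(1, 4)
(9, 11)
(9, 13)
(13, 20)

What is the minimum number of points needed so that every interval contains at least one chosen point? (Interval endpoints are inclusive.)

3

Sorted: [1,4] [4,5] [9,11] [9,13] [12,16] [15,18] [12,19] [13,20]
{[1,4],[4,5]} hit by 4; {[9,11],[9,13]} hit by 11; {[12,16],[15,18],[12,19],[13,20]} hit by 16.
Points: 4, 11, 16 (3 total).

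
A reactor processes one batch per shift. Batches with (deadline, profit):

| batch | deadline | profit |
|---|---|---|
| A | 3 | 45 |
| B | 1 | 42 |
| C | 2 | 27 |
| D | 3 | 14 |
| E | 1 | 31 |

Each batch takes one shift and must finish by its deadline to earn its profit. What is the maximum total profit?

114

Profit order: A=45 B=42 E=31 C=27 D=14
Assign: A→slot 3, B→slot 1, E skipped, C→slot 2, D skipped.
Slots: [1:B] [2:C] [3:A]
Profit = 42 + 27 + 45 = 114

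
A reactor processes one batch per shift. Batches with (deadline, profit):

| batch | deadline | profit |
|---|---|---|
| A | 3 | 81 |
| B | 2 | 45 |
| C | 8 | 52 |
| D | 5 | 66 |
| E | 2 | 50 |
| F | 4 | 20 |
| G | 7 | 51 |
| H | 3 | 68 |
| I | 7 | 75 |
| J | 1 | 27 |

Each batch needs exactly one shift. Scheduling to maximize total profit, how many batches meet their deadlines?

Take jobs in profit order; each goes to the latest open slot no later than its deadline.
By profit: A(d3,81), I(d7,75), H(d3,68), D(d5,66), C(d8,52), G(d7,51), E(d2,50), B(d2,45), J(d1,27), F(d4,20)
A→slot 3; I→slot 7; H→slot 2; D→slot 5; C→slot 8; G→slot 6; E→slot 1; B skipped; J skipped; F→slot 4.
8 of 10 scheduled.

8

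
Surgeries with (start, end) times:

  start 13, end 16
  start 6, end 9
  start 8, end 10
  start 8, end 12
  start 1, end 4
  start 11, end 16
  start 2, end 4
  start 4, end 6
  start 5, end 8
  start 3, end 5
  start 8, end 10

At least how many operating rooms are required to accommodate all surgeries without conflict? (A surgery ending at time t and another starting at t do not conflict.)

4

Count concurrent intervals with a sweep; the peak is the room count.
starts: [1, 2, 3, 4, 5, 6, 8, 8, 8, 11, 13]
ends:   [4, 4, 5, 6, 8, 9, 10, 10, 12, 16, 16]
s1→1 s2→2 s3→3 e4→2 e4→1 s4→2 e5→1 s5→2 e6→1 s6→2 e8→1 s8→2 s8→3 s8→4  — peak 4.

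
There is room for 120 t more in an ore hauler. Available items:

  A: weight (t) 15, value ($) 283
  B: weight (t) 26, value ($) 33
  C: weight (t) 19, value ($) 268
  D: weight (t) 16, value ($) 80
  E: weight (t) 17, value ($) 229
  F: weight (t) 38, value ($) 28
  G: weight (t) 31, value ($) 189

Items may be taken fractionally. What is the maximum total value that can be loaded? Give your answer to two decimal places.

Sort by value per unit weight and fill in that order.
Order: A (283/15=18.87) > C (268/19=14.11) > E (229/17=13.47) > G (189/31=6.10) > D (80/16=5.00) > B (33/26=1.27) > F (28/38=0.74)
Fill: take A (15 @ 283) → take C (19 @ 268) → take E (17 @ 229) → take G (31 @ 189) → take D (16 @ 80) → take 22/26 of B → 27.92; 120/120 used.
Total value = 1076.92

1076.92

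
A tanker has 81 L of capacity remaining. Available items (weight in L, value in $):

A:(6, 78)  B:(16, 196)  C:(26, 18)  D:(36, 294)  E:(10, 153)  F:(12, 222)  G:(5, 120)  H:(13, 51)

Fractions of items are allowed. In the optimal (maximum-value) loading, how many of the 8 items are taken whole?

5

Sort by value per unit weight and fill in that order.
Order: G (120/5=24.00) > F (222/12=18.50) > E (153/10=15.30) > A (78/6=13.00) > B (196/16=12.25) > D (294/36=8.17) > H (51/13=3.92) > C (18/26=0.69)
Fill: take G (5 @ 120) → take F (12 @ 222) → take E (10 @ 153) → take A (6 @ 78) → take B (16 @ 196) → take 32/36 of D → 261.33; 81/81 used.
5 item(s) taken whole; one partial (take 32/36 of D).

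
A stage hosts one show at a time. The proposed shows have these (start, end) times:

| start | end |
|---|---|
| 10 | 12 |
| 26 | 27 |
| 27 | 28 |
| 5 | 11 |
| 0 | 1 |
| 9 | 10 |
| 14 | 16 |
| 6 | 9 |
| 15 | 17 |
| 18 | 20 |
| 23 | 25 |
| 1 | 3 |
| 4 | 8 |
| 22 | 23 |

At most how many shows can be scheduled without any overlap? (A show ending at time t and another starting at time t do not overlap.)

11

Order by finish time; keep every interval that doesn't clash with the previous kept one.
Sorted by end: (0,1)  (1,3)  (4,8)  (6,9)  (9,10)  (5,11)  (10,12)  (14,16)  (15,17)  (18,20)  (22,23)  (23,25)  (26,27)  (27,28)
take (0,1); take (1,3); take (4,8); take (9,10); take (10,12); take (14,16); take (18,20); take (22,23); take (23,25); take (26,27); take (27,28).
Selected 11 shows.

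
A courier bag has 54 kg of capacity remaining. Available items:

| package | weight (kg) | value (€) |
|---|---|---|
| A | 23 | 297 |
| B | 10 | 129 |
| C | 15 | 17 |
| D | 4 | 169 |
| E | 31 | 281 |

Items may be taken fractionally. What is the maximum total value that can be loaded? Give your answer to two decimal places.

Order: D (169/4=42.25) > A (297/23=12.91) > B (129/10=12.90) > E (281/31=9.06) > C (17/15=1.13)
Fill: take D (4 @ 169) → take A (23 @ 297) → take B (10 @ 129) → take 17/31 of E → 154.10; 54/54 used.
Total value = 749.10

749.10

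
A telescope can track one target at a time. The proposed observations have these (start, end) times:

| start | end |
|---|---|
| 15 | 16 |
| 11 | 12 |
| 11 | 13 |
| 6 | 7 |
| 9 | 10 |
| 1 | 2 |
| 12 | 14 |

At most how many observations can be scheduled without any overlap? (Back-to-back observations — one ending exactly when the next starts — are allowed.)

Sorted by end: (1,2)  (6,7)  (9,10)  (11,12)  (11,13)  (12,14)  (15,16)
take (1,2); take (6,7); take (9,10); take (11,12); take (12,14); take (15,16).
Selected 6 observations.

6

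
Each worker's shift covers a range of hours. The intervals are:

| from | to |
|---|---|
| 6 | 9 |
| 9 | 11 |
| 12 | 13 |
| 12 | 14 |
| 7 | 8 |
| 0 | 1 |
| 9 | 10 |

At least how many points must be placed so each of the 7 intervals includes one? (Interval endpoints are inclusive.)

Process intervals by earliest right end; each time one isn't hit yet, stab at its right endpoint.
Sorted: [0,1] [7,8] [6,9] [9,10] [9,11] [12,13] [12,14]
{[0,1]} hit by 1; {[7,8],[6,9]} hit by 8; {[9,10],[9,11]} hit by 10; {[12,13],[12,14]} hit by 13.
Points: 1, 8, 10, 13 (4 total).

4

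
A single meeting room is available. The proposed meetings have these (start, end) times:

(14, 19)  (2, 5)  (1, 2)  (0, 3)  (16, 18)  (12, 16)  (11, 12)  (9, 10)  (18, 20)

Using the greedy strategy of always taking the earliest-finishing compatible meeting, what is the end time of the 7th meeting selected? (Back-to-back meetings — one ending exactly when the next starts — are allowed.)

20

Order by finish time; keep every interval that doesn't clash with the previous kept one.
Sorted by end: (1,2)  (0,3)  (2,5)  (9,10)  (11,12)  (12,16)  (16,18)  (14,19)  (18,20)
take (1,2); skip (0,3); take (2,5); take (9,10); take (11,12); take (12,16); take (16,18); take (18,20).
Selected: (1,2) (2,5) (9,10) (11,12) (12,16) (16,18) (18,20)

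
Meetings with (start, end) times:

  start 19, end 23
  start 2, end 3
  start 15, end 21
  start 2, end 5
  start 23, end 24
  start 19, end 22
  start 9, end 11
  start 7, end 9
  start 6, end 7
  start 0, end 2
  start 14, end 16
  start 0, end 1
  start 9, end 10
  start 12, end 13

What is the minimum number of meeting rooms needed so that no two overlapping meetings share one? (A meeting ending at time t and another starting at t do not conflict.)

3

The answer is the maximum number of intervals overlapping at any instant.
starts: [0, 0, 2, 2, 6, 7, 9, 9, 12, 14, 15, 19, 19, 23]
ends:   [1, 2, 3, 5, 7, 9, 10, 11, 13, 16, 21, 22, 23, 24]
s0→1 s0→2 e1→1 e2→0 s2→1 s2→2 e3→1 e5→0 s6→1 e7→0 s7→1 e9→0 s9→1 s9→2 e10→1 e11→0 s12→1 e13→0 s14→1 s15→2 e16→1 s19→2 s19→3  — peak 3.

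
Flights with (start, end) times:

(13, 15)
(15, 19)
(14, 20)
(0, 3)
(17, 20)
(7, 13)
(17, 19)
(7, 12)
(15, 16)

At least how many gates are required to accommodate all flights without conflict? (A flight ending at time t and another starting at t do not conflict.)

starts: [0, 7, 7, 13, 14, 15, 15, 17, 17]
ends:   [3, 12, 13, 15, 16, 19, 19, 20, 20]
s0→1 e3→0 s7→1 s7→2 e12→1 e13→0 s13→1 s14→2 e15→1 s15→2 s15→3 e16→2 s17→3 s17→4  — peak 4.

4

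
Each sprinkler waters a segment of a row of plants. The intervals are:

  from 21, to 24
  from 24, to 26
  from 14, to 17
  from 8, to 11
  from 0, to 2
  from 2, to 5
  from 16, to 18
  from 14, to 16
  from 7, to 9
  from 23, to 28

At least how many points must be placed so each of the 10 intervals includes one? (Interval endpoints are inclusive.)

By right end: [0,2]  [2,5]  [7,9]  [8,11]  [14,16]  [14,17]  [16,18]  [21,24]  [24,26]  [23,28]
[0,2] uncovered → point at 2; [7,9] uncovered → point at 9; [14,16] uncovered → point at 16; [21,24] uncovered → point at 24.
Points: 2, 9, 16, 24 (4 total).

4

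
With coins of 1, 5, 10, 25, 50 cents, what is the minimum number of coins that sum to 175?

4

Use the largest denomination that fits, subtract, and repeat.
175 − 3×50→25 − 1×25→0
Total coins = 3 + 1 = 4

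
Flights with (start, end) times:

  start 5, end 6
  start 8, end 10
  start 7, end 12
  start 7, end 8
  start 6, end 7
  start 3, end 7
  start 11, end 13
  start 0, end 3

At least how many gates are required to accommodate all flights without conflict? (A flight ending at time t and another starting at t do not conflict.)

Count concurrent intervals with a sweep; the peak is the room count.
Events (time:±→running): 0:+→1 3:-→0 3:+→1 5:+→2 … peak 2.

2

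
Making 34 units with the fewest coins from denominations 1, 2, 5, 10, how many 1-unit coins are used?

Use the largest denomination that fits, subtract, and repeat.
34 = 3×10 + 2×2
Count of 1: 0

0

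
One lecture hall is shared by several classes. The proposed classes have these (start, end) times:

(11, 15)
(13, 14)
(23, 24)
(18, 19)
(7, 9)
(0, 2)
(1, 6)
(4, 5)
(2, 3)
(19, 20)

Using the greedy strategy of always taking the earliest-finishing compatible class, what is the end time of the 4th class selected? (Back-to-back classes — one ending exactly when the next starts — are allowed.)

Order by finish time; keep every interval that doesn't clash with the previous kept one.
By end time: (0,2), (2,3), (4,5), (1,6), (7,9), (13,14), (11,15), (18,19), (19,20), (23,24).
Pick (0,2); next start ≥ 2 → (2,3); next start ≥ 3 → (4,5); next start ≥ 5 → (7,9); next start ≥ 9 → (13,14); next start ≥ 14 → (18,19); next start ≥ 19 → (19,20); next start ≥ 20 → (23,24).
Selected: (0,2) (2,3) (4,5) (7,9) (13,14) (18,19) (19,20) (23,24)

9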